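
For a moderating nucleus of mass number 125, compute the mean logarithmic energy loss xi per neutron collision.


xi = 1 + (A-1)^2/(2A) * ln((A-1)/(A+1))
xi = 1 + (125-1)^2/(2*125) * ln((125-1)/(125 +1))
xi = 0.015915

0.015915


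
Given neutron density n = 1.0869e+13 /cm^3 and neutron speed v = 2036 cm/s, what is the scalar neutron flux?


phi = n * v
phi = 1.0869e+13 * 2036
phi = 2.2129e+16 /cm^2/s

2.2129e+16


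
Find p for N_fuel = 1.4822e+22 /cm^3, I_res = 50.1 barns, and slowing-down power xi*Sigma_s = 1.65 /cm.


p = exp(-N * I * 1e-24 / (xi*Sigma_s))
p = exp(-1.4822e+22 * 50.1 * 1e-24 / 1.65)
p = 0.63760

0.63760


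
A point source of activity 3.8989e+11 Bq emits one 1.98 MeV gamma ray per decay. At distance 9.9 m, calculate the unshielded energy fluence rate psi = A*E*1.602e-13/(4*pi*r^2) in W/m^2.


psi = A * E * 1.602e-13 / (4*pi*r^2)
psi = 3.8989e+11 * 1.98 * 1.602e-13 / (4*pi*9.9^2)
psi = 1.0041e-04 W/m^2

1.0041e-04


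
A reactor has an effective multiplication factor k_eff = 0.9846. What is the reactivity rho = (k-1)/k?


rho = (k_eff - 1) / k_eff
rho = (0.9846 - 1) / 0.9846
rho = -0.015641

-0.015641


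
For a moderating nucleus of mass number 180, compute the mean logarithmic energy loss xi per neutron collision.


xi = 1 + (A-1)^2/(2A) * ln((A-1)/(A+1))
xi = 1 + (180-1)^2/(2*180) * ln((180-1)/(180 +1))
xi = 0.011070

0.011070


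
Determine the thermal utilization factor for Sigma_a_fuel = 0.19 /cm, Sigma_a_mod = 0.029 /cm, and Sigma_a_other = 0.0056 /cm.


f = Sigma_a_fuel / (Sigma_a_fuel + Sigma_a_mod + Sigma_a_other)
f = 0.19 / (0.19 + 0.029 + 0.0056)
f = 0.84595

0.84595


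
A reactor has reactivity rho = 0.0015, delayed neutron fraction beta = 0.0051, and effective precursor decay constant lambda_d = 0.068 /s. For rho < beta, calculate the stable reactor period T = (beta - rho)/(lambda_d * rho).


T = (beta - rho) / (lambda_d * rho)
T = (0.0051 - 0.0015) / (0.068 * 0.0015)
T = 35.294 s

35.294


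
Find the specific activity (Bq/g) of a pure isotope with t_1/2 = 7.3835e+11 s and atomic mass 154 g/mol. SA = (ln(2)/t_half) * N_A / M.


lambda = ln(2) / t_half = ln(2) / 7.3835e+11 = 9.387786e-13 /s
SA = lambda * N_A / M
SA = 9.387786e-13 * 6.022e23 / 154
SA = 3.6710e+09 Bq/g

3.6710e+09


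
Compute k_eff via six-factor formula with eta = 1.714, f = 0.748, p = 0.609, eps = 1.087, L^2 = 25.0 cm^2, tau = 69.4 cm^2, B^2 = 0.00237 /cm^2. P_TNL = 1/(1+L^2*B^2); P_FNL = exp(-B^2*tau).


k_inf = eta*f*p*eps = 1.714*0.748*0.609*1.087 = 0.8487099
P_TNL = 1/(1 + L^2*B^2) = 1/(1 + 25.0*0.00237) = 0.9440642
P_FNL = exp(-B^2*tau) = exp(-0.00237*69.4) = 0.8483364
k_eff = k_inf * P_TNL * P_FNL = 0.8487099 * 0.9440642 * 0.8483364
k_eff = 0.67972

0.67972


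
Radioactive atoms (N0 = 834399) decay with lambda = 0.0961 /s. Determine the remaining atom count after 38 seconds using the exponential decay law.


N = N0 * exp(-lambda * t)
N = 834399 * exp(-0.0961 * 38)
N = 21648

21648


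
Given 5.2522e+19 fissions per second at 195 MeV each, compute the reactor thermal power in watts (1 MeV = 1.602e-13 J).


P = fission_rate * E_MeV * 1.602e-13
P = 5.2522e+19 * 195 * 1.602e-13
P = 1.6407e+09 W

1.6407e+09


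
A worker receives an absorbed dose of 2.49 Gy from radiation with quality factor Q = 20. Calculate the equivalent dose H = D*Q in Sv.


H = D * Q
H = 2.49 * 20
H = 49.800 Sv

49.800


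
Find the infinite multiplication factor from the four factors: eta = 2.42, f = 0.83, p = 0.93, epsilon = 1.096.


k_inf = eta * f * p * epsilon
k_inf = 2.42 * 0.83 * 0.93 * 1.096
k_inf = 2.0473

2.0473


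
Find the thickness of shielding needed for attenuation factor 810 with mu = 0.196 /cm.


x = ln(factor) / mu
x = ln(810) / 0.196
x = 34.169 cm

34.169


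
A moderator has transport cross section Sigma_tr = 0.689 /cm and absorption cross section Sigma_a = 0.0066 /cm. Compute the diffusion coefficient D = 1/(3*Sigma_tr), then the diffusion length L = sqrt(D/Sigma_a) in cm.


D = 1 / (3 * Sigma_tr) = 1 / (3 * 0.689) = 0.4837929 cm
L = sqrt(D / Sigma_a)
L = sqrt(0.4837929 / 0.0066)
L = 8.5617 cm

8.5617


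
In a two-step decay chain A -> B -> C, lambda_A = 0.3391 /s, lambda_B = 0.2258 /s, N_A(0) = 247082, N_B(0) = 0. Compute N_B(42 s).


N_B(t) = lambda_A * N_A0 / (lambda_B - lambda_A) * [exp(-lambda_A*t) - exp(-lambda_B*t)]
exp(-0.3391*42) = 6.526662e-07; exp(-0.2258*42) = 7.608952e-05
N_B = 0.3391 * 247082 / (0.2258 - 0.3391) * (6.526662e-07 - 7.608952e-05)
N_B = 55.786

55.786


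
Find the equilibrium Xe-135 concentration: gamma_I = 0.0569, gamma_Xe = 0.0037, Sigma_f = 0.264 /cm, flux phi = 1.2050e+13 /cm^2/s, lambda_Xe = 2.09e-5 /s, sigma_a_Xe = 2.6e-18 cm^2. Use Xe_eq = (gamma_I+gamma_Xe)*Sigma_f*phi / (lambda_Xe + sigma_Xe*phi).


Xe_eq = (gamma_I + gamma_Xe) * Sigma_f * phi / (lambda_Xe + sigma_Xe * phi)
Numerator = (0.0569 + 0.0037) * 0.264 * 1.2050e+13 = 1.927807e+11
Denominator = 2.09e-5 + 2.6e-18 * 1.2050e+13 = 5.223000e-05
Xe_eq = 1.927807e+11 / 5.223000e-05 = 3.6910e+15 /cm^3

3.6910e+15


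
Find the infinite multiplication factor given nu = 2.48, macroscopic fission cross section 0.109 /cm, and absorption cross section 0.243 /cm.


k_inf = nu * Sigma_f / Sigma_a
k_inf = 2.48 * 0.109 / 0.243
k_inf = 1.1124

1.1124


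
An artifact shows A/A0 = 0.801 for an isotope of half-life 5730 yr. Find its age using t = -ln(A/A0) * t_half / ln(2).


lambda = ln(2) / t_half = ln(2) / 5730 = 1.209681e-04 /yr
t = -ln(A/A0) / lambda
t = -ln(0.801) / 1.209681e-04
t = 1834.3 yr

1834.3


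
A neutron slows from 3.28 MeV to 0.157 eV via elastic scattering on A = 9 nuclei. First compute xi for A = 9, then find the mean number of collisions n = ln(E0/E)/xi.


xi = 1 + (A-1)^2/(2A)*ln((A-1)/(A+1)) = 0.2066007 (for A = 9)
n = ln(E0/E) / xi
n = ln(3.28e6 / 0.157) / 0.2066007
n = ln(2.089172e+07) / 0.2066007 = 81.582

81.582


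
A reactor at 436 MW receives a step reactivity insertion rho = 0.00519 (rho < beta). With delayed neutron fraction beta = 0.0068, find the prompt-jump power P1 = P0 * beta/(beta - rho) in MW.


P1/P0 = beta / (beta - rho)
P1/P0 = 0.0068 / (0.0068 - 0.00519) = 4.223602
P1 = 436 * 4.223602 = 1841.5 MW

1841.5


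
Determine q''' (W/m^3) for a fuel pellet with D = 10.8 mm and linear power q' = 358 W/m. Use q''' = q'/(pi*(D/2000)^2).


r = D / 2 / 1000 = 10.8 / 2 / 1000 = 0.0054 m
q''' = q' / (pi * r^2)
q''' = 358 / (pi * 0.0054^2)
q''' = 3.9079e+06 W/m^3

3.9079e+06


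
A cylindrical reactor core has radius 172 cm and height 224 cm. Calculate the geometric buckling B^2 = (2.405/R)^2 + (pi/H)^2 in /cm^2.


B^2 = (2.405/R)^2 + (pi/H)^2
B^2 = (2.405/172)^2 + (pi/224)^2
B^2 = 3.9221e-04 /cm^2

3.9221e-04


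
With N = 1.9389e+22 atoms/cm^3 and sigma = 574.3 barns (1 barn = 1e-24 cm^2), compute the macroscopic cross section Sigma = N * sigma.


Sigma = N * sigma_barns * 1e-24
Sigma = 1.9389e+22 * 574.3 * 1e-24
Sigma = 11.135 /cm

11.135


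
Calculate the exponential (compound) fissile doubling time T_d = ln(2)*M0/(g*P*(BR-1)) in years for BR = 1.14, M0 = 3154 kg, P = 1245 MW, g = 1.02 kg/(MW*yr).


Breeding gain G = BR - 1 = 1.14 - 1 = 0.14
Fissile production rate = g * P * G = 1.02 * 1245 * 0.14 = 177.786 kg/yr
T_d = ln(2) * M0 / (g * P * G)
T_d = ln(2) * 3154 / 177.786 = 12.297 yr

12.297


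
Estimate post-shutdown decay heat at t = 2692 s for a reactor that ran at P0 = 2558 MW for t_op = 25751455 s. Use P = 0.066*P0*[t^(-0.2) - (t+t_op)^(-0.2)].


P/P0 = 0.066 * [t^(-0.2) - (t + t_op)^(-0.2)]
P/P0 = 0.066 * [2692^(-0.2) - (2692 + 25751455)^(-0.2)]
P/P0 = 0.066 * [0.2060559 - 0.03294811] = 0.01142511
P = 2558 * 0.01142511 = 29.225 MW

29.225


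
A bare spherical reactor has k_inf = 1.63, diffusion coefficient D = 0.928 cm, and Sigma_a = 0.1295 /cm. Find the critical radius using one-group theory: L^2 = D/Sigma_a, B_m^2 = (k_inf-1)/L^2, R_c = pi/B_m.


L^2 = D / Sigma_a = 0.928 / 0.1295 = 7.166023 cm^2
B_m^2 = (k_inf - 1) / L^2 = (1.63 - 1) / 7.166023 = 0.08791487 /cm^2
For a bare sphere: B_g = pi/R, so R_c = pi / sqrt(B_m^2)
R_c = pi / sqrt(0.08791487) = 10.595 cm

10.595


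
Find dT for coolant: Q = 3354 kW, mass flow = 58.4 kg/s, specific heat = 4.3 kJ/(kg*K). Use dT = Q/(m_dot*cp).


dT = Q / (m_dot * cp)
dT = 3354 / (58.4 * 4.3)
dT = 13.356 C

13.356


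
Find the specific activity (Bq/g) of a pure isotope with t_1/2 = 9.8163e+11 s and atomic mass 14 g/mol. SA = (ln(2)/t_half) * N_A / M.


lambda = ln(2) / t_half = ln(2) / 9.8163e+11 = 7.061186e-13 /s
SA = lambda * N_A / M
SA = 7.061186e-13 * 6.022e23 / 14
SA = 3.0373e+10 Bq/g

3.0373e+10


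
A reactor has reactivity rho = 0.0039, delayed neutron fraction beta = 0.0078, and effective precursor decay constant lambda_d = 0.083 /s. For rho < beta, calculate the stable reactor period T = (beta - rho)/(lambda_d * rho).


T = (beta - rho) / (lambda_d * rho)
T = (0.0078 - 0.0039) / (0.083 * 0.0039)
T = 12.048 s

12.048


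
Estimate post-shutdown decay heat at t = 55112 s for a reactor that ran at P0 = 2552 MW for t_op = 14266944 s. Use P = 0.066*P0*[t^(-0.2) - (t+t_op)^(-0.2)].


P/P0 = 0.066 * [t^(-0.2) - (t + t_op)^(-0.2)]
P/P0 = 0.066 * [55112^(-0.2) - (55112 + 14266944)^(-0.2)]
P/P0 = 0.066 * [0.1126551 - 0.03705091] = 0.004989877
P = 2552 * 0.004989877 = 12.734 MW

12.734


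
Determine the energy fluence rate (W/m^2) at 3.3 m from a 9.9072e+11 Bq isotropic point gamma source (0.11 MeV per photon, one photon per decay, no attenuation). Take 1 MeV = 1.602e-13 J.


psi = A * E * 1.602e-13 / (4*pi*r^2)
psi = 9.9072e+11 * 0.11 * 1.602e-13 / (4*pi*3.3^2)
psi = 1.2758e-04 W/m^2

1.2758e-04


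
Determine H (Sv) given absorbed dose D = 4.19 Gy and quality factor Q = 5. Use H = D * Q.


H = D * Q
H = 4.19 * 5
H = 20.950 Sv

20.950


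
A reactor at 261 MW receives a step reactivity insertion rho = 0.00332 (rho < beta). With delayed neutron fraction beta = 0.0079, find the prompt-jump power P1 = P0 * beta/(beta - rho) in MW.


P1/P0 = beta / (beta - rho)
P1/P0 = 0.0079 / (0.0079 - 0.00332) = 1.724891
P1 = 261 * 1.724891 = 450.20 MW

450.20


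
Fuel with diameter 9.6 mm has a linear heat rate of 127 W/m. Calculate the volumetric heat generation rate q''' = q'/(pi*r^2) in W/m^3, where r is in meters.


r = D / 2 / 1000 = 9.6 / 2 / 1000 = 0.0048 m
q''' = q' / (pi * r^2)
q''' = 127 / (pi * 0.0048^2)
q''' = 1.7546e+06 W/m^3

1.7546e+06


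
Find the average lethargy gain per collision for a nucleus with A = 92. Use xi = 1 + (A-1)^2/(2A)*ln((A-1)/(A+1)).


xi = 1 + (A-1)^2/(2A) * ln((A-1)/(A+1))
xi = 1 + (92-1)^2/(2*92) * ln((92-1)/(92 +1))
xi = 0.021582

0.021582


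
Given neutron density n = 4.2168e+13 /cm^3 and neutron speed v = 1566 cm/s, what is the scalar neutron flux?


phi = n * v
phi = 4.2168e+13 * 1566
phi = 6.6035e+16 /cm^2/s

6.6035e+16


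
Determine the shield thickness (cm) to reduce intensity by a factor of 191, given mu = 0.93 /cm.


x = ln(factor) / mu
x = ln(191) / 0.93
x = 5.6476 cm

5.6476


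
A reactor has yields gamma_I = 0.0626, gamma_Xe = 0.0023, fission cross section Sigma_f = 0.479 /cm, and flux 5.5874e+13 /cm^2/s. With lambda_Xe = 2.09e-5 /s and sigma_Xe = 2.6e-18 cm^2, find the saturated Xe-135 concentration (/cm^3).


Xe_eq = (gamma_I + gamma_Xe) * Sigma_f * phi / (lambda_Xe + sigma_Xe * phi)
Numerator = (0.0626 + 0.0023) * 0.479 * 5.5874e+13 = 1.736961e+12
Denominator = 2.09e-5 + 2.6e-18 * 5.5874e+13 = 1.661724e-04
Xe_eq = 1.736961e+12 / 1.661724e-04 = 1.0453e+16 /cm^3

1.0453e+16


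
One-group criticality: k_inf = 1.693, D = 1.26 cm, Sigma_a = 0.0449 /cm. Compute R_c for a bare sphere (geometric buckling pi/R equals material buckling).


L^2 = D / Sigma_a = 1.26 / 0.0449 = 28.06236 cm^2
B_m^2 = (k_inf - 1) / L^2 = (1.693 - 1) / 28.06236 = 0.02469500 /cm^2
For a bare sphere: B_g = pi/R, so R_c = pi / sqrt(B_m^2)
R_c = pi / sqrt(0.02469500) = 19.991 cm

19.991


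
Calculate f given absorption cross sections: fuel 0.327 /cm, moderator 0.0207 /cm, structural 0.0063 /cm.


f = Sigma_a_fuel / (Sigma_a_fuel + Sigma_a_mod + Sigma_a_other)
f = 0.327 / (0.327 + 0.0207 + 0.0063)
f = 0.92373

0.92373


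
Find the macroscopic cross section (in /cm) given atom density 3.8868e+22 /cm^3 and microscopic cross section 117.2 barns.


Sigma = N * sigma_barns * 1e-24
Sigma = 3.8868e+22 * 117.2 * 1e-24
Sigma = 4.5553 /cm

4.5553


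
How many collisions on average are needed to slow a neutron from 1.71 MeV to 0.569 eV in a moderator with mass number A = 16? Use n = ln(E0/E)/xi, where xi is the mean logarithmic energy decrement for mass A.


xi = 1 + (A-1)^2/(2A)*ln((A-1)/(A+1)) = 0.1199467 (for A = 16)
n = ln(E0/E) / xi
n = ln(1.71e6 / 0.569) / 0.1199467
n = ln(3.005272e+06) / 0.1199467 = 124.35

124.35


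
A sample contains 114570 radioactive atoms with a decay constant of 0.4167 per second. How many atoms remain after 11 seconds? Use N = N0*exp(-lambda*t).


N = N0 * exp(-lambda * t)
N = 114570 * exp(-0.4167 * 11)
N = 1170.6

1170.6


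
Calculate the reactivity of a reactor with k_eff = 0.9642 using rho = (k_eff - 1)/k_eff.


rho = (k_eff - 1) / k_eff
rho = (0.9642 - 1) / 0.9642
rho = -0.037129

-0.037129


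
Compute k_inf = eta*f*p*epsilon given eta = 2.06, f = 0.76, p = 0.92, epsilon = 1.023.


k_inf = eta * f * p * epsilon
k_inf = 2.06 * 0.76 * 0.92 * 1.023
k_inf = 1.4735

1.4735


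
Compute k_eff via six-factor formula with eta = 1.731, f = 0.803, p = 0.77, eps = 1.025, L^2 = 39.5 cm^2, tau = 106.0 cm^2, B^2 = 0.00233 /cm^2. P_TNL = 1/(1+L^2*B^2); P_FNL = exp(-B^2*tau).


k_inf = eta*f*p*eps = 1.731*0.803*0.77*1.025 = 1.097052
P_TNL = 1/(1 + L^2*B^2) = 1/(1 + 39.5*0.00233) = 0.9157216
P_FNL = exp(-B^2*tau) = exp(-0.00233*106.0) = 0.7811563
k_eff = k_inf * P_TNL * P_FNL = 1.097052 * 0.9157216 * 0.7811563
k_eff = 0.78475

0.78475


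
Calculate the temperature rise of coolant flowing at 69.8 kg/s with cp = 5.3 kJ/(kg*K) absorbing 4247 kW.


dT = Q / (m_dot * cp)
dT = 4247 / (69.8 * 5.3)
dT = 11.480 C

11.480


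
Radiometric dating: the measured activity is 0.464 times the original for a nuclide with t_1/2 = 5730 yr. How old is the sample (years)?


lambda = ln(2) / t_half = ln(2) / 5730 = 1.209681e-04 /yr
t = -ln(A/A0) / lambda
t = -ln(0.464) / 1.209681e-04
t = 6347.7 yr

6347.7


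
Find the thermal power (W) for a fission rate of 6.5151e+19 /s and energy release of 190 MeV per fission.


P = fission_rate * E_MeV * 1.602e-13
P = 6.5151e+19 * 190 * 1.602e-13
P = 1.9831e+09 W

1.9831e+09


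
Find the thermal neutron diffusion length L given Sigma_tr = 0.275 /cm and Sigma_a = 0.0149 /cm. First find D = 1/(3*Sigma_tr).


D = 1 / (3 * Sigma_tr) = 1 / (3 * 0.275) = 1.212121 cm
L = sqrt(D / Sigma_a)
L = sqrt(1.212121 / 0.0149)
L = 9.0194 cm

9.0194


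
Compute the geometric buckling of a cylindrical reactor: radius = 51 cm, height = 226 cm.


B^2 = (2.405/R)^2 + (pi/H)^2
B^2 = (2.405/51)^2 + (pi/226)^2
B^2 = 0.0024170 /cm^2

0.0024170


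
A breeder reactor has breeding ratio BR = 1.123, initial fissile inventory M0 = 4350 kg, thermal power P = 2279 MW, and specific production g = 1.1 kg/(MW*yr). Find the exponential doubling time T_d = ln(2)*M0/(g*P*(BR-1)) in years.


Breeding gain G = BR - 1 = 1.123 - 1 = 0.123
Fissile production rate = g * P * G = 1.1 * 2279 * 0.123 = 308.3487 kg/yr
T_d = ln(2) * M0 / (g * P * G)
T_d = ln(2) * 4350 / 308.3487 = 9.7785 yr

9.7785


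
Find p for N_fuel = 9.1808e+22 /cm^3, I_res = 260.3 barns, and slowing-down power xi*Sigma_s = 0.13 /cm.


p = exp(-N * I * 1e-24 / (xi*Sigma_s))
p = exp(-9.1808e+22 * 260.3 * 1e-24 / 0.13)
p = 1.4607e-80

1.4607e-80


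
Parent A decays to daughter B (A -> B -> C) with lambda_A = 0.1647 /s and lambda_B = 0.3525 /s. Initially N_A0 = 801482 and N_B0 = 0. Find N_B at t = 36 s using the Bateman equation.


N_B(t) = lambda_A * N_A0 / (lambda_B - lambda_A) * [exp(-lambda_A*t) - exp(-lambda_B*t)]
exp(-0.1647*36) = 0.002660610; exp(-0.3525*36) = 3.081790e-06
N_B = 0.1647 * 801482 / (0.3525 - 0.1647) * (0.002660610 - 3.081790e-06)
N_B = 1868.0

1868.0


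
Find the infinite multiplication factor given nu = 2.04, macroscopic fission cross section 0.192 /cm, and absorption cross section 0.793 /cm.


k_inf = nu * Sigma_f / Sigma_a
k_inf = 2.04 * 0.192 / 0.793
k_inf = 0.49392

0.49392


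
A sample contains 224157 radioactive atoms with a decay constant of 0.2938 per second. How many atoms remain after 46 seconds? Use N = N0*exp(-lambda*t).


N = N0 * exp(-lambda * t)
N = 224157 * exp(-0.2938 * 46)
N = 0.30280

0.30280


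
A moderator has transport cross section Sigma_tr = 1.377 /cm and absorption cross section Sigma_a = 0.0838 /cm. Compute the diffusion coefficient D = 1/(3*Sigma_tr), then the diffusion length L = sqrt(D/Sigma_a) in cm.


D = 1 / (3 * Sigma_tr) = 1 / (3 * 1.377) = 0.2420721 cm
L = sqrt(D / Sigma_a)
L = sqrt(0.2420721 / 0.0838)
L = 1.6996 cm

1.6996


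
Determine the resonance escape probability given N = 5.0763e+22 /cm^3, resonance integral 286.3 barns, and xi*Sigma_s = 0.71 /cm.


p = exp(-N * I * 1e-24 / (xi*Sigma_s))
p = exp(-5.0763e+22 * 286.3 * 1e-24 / 0.71)
p = 1.2887e-09

1.2887e-09


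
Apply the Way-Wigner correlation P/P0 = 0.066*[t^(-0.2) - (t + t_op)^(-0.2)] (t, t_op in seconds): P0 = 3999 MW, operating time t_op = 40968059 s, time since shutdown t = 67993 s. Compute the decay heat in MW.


P/P0 = 0.066 * [t^(-0.2) - (t + t_op)^(-0.2)]
P/P0 = 0.066 * [67993^(-0.2) - (67993 + 40968059)^(-0.2)]
P/P0 = 0.066 * [0.1080207 - 0.03001697] = 0.005148246
P = 3999 * 0.005148246 = 20.588 MW

20.588


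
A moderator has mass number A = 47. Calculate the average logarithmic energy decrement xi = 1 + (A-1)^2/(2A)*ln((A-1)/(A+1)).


xi = 1 + (A-1)^2/(2A) * ln((A-1)/(A+1))
xi = 1 + (47-1)^2/(2*47) * ln((47-1)/(47 +1))
xi = 0.041956

0.041956


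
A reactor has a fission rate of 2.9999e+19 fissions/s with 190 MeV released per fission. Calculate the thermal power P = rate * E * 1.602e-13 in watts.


P = fission_rate * E_MeV * 1.602e-13
P = 2.9999e+19 * 190 * 1.602e-13
P = 9.1311e+08 W

9.1311e+08


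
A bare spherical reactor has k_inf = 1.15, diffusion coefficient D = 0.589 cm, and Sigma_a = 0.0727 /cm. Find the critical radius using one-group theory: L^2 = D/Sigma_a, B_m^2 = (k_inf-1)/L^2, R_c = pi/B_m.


L^2 = D / Sigma_a = 0.589 / 0.0727 = 8.101788 cm^2
B_m^2 = (k_inf - 1) / L^2 = (1.15 - 1) / 8.101788 = 0.01851443 /cm^2
For a bare sphere: B_g = pi/R, so R_c = pi / sqrt(B_m^2)
R_c = pi / sqrt(0.01851443) = 23.088 cm

23.088


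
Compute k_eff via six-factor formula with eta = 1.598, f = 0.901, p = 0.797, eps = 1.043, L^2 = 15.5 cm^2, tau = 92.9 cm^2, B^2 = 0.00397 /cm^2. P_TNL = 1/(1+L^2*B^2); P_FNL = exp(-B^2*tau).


k_inf = eta*f*p*eps = 1.598*0.901*0.797*1.043 = 1.196862
P_TNL = 1/(1 + L^2*B^2) = 1/(1 + 15.5*0.00397) = 0.9420321
P_FNL = exp(-B^2*tau) = exp(-0.00397*92.9) = 0.6915547
k_eff = k_inf * P_TNL * P_FNL = 1.196862 * 0.9420321 * 0.6915547
k_eff = 0.77972

0.77972


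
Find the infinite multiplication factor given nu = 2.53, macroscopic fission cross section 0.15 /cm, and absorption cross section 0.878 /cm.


k_inf = nu * Sigma_f / Sigma_a
k_inf = 2.53 * 0.15 / 0.878
k_inf = 0.43223

0.43223


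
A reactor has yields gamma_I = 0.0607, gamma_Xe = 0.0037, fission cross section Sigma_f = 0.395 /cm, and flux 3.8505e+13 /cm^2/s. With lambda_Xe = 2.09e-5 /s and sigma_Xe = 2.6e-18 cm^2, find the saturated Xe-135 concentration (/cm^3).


Xe_eq = (gamma_I + gamma_Xe) * Sigma_f * phi / (lambda_Xe + sigma_Xe * phi)
Numerator = (0.0607 + 0.0037) * 0.395 * 3.8505e+13 = 9.794902e+11
Denominator = 2.09e-5 + 2.6e-18 * 3.8505e+13 = 1.210130e-04
Xe_eq = 9.794902e+11 / 1.210130e-04 = 8.0941e+15 /cm^3

8.0941e+15


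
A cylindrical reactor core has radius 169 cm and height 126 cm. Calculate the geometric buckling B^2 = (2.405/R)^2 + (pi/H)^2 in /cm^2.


B^2 = (2.405/R)^2 + (pi/H)^2
B^2 = (2.405/169)^2 + (pi/126)^2
B^2 = 8.2418e-04 /cm^2

8.2418e-04


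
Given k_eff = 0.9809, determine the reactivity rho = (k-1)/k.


rho = (k_eff - 1) / k_eff
rho = (0.9809 - 1) / 0.9809
rho = -0.019472

-0.019472


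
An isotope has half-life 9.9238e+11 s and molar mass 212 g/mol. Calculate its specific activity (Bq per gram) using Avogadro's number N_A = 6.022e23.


lambda = ln(2) / t_half = ln(2) / 9.9238e+11 = 6.984695e-13 /s
SA = lambda * N_A / M
SA = 6.984695e-13 * 6.022e23 / 212
SA = 1.9840e+09 Bq/g

1.9840e+09


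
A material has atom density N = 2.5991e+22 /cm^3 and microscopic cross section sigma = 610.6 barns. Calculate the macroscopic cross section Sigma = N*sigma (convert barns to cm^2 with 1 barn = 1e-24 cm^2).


Sigma = N * sigma_barns * 1e-24
Sigma = 2.5991e+22 * 610.6 * 1e-24
Sigma = 15.870 /cm

15.870


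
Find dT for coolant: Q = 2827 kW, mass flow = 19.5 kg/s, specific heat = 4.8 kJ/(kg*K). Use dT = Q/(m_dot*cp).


dT = Q / (m_dot * cp)
dT = 2827 / (19.5 * 4.8)
dT = 30.203 C

30.203


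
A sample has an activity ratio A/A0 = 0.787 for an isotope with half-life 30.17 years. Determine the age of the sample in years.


lambda = ln(2) / t_half = ln(2) / 30.17 = 0.02297472 /yr
t = -ln(A/A0) / lambda
t = -ln(0.787) / 0.02297472
t = 10.426 yr

10.426


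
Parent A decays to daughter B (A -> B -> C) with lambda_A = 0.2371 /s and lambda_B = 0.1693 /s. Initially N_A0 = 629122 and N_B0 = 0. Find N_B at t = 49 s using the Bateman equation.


N_B(t) = lambda_A * N_A0 / (lambda_B - lambda_A) * [exp(-lambda_A*t) - exp(-lambda_B*t)]
exp(-0.2371*49) = 9.003474e-06; exp(-0.1693*49) = 2.495878e-04
N_B = 0.2371 * 629122 / (0.1693 - 0.2371) * (9.003474e-06 - 2.495878e-04)
N_B = 529.30

529.30


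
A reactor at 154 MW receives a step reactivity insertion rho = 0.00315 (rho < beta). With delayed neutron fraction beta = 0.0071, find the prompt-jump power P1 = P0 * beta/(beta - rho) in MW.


P1/P0 = beta / (beta - rho)
P1/P0 = 0.0071 / (0.0071 - 0.00315) = 1.797468
P1 = 154 * 1.797468 = 276.81 MW

276.81


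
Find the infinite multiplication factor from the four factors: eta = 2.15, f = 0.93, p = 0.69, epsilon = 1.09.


k_inf = eta * f * p * epsilon
k_inf = 2.15 * 0.93 * 0.69 * 1.09
k_inf = 1.5038

1.5038


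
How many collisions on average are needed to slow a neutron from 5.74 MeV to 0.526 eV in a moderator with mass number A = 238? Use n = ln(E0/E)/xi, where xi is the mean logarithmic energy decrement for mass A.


xi = 1 + (A-1)^2/(2A)*ln((A-1)/(A+1)) = 0.008379872 (for A = 238)
n = ln(E0/E) / xi
n = ln(5.74e6 / 0.526) / 0.008379872
n = ln(1.091255e+07) / 0.008379872 = 1933.9

1933.9


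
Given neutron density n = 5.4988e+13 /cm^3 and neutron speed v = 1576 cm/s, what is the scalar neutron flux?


phi = n * v
phi = 5.4988e+13 * 1576
phi = 8.6661e+16 /cm^2/s

8.6661e+16


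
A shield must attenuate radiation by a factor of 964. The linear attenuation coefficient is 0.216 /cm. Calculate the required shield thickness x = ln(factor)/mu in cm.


x = ln(factor) / mu
x = ln(964) / 0.216
x = 31.811 cm

31.811


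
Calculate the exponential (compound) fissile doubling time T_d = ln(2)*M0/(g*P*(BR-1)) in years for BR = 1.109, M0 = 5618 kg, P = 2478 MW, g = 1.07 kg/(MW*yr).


Breeding gain G = BR - 1 = 1.109 - 1 = 0.109
Fissile production rate = g * P * G = 1.07 * 2478 * 0.109 = 289.00914 kg/yr
T_d = ln(2) * M0 / (g * P * G)
T_d = ln(2) * 5618 / 289.00914 = 13.474 yr

13.474


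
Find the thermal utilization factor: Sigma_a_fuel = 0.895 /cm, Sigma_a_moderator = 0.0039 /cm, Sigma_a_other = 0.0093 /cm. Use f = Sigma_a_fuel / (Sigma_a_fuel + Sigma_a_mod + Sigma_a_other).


f = Sigma_a_fuel / (Sigma_a_fuel + Sigma_a_mod + Sigma_a_other)
f = 0.895 / (0.895 + 0.0039 + 0.0093)
f = 0.98547

0.98547


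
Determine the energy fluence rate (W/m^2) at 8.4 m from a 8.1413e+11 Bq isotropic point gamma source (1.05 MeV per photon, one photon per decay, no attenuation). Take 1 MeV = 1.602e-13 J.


psi = A * E * 1.602e-13 / (4*pi*r^2)
psi = 8.1413e+11 * 1.05 * 1.602e-13 / (4*pi*8.4^2)
psi = 1.5445e-04 W/m^2

1.5445e-04


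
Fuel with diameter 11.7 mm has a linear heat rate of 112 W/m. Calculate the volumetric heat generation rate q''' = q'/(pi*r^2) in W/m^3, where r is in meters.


r = D / 2 / 1000 = 11.7 / 2 / 1000 = 0.00585 m
q''' = q' / (pi * r^2)
q''' = 112 / (pi * 0.00585^2)
q''' = 1.0417e+06 W/m^3

1.0417e+06


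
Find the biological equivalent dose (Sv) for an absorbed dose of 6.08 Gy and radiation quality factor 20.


H = D * Q
H = 6.08 * 20
H = 121.60 Sv

121.60


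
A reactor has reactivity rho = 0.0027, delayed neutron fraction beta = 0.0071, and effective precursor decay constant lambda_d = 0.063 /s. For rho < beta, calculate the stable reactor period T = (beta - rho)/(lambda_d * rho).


T = (beta - rho) / (lambda_d * rho)
T = (0.0071 - 0.0027) / (0.063 * 0.0027)
T = 25.867 s

25.867


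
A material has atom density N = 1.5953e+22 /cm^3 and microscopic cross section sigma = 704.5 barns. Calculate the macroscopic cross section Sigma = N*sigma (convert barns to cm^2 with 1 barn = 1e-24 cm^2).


Sigma = N * sigma_barns * 1e-24
Sigma = 1.5953e+22 * 704.5 * 1e-24
Sigma = 11.239 /cm

11.239


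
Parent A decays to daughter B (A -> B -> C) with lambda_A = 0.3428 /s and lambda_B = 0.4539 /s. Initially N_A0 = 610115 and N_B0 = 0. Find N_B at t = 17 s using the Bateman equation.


N_B(t) = lambda_A * N_A0 / (lambda_B - lambda_A) * [exp(-lambda_A*t) - exp(-lambda_B*t)]
exp(-0.3428*17) = 0.002945137; exp(-0.4539*17) = 4.455059e-04
N_B = 0.3428 * 610115 / (0.4539 - 0.3428) * (0.002945137 - 4.455059e-04)
N_B = 4705.6

4705.6


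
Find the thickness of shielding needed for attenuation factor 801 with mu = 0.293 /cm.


x = ln(factor) / mu
x = ln(801) / 0.293
x = 22.819 cm

22.819


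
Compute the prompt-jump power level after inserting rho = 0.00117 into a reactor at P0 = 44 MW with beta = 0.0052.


P1/P0 = beta / (beta - rho)
P1/P0 = 0.0052 / (0.0052 - 0.00117) = 1.290323
P1 = 44 * 1.290323 = 56.774 MW

56.774


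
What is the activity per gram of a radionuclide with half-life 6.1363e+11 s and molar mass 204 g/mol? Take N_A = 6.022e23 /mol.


lambda = ln(2) / t_half = ln(2) / 6.1363e+11 = 1.129585e-12 /s
SA = lambda * N_A / M
SA = 1.129585e-12 * 6.022e23 / 204
SA = 3.3345e+09 Bq/g

3.3345e+09


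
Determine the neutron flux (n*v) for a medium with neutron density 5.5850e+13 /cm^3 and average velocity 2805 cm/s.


phi = n * v
phi = 5.5850e+13 * 2805
phi = 1.5666e+17 /cm^2/s

1.5666e+17


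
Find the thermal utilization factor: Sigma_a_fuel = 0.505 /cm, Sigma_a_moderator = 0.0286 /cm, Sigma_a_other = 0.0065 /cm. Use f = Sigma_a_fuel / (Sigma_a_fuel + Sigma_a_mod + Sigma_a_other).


f = Sigma_a_fuel / (Sigma_a_fuel + Sigma_a_mod + Sigma_a_other)
f = 0.505 / (0.505 + 0.0286 + 0.0065)
f = 0.93501

0.93501


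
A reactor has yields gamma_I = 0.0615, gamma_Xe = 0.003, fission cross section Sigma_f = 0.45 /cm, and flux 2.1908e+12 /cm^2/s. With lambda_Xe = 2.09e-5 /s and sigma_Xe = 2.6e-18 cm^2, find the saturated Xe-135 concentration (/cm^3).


Xe_eq = (gamma_I + gamma_Xe) * Sigma_f * phi / (lambda_Xe + sigma_Xe * phi)
Numerator = (0.0615 + 0.003) * 0.45 * 2.1908e+12 = 6.358797e+10
Denominator = 2.09e-5 + 2.6e-18 * 2.1908e+12 = 2.659608e-05
Xe_eq = 6.358797e+10 / 2.659608e-05 = 2.3909e+15 /cm^3

2.3909e+15


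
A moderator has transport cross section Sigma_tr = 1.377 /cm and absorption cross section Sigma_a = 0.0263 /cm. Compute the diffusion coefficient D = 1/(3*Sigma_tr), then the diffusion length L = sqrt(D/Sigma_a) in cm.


D = 1 / (3 * Sigma_tr) = 1 / (3 * 1.377) = 0.2420721 cm
L = sqrt(D / Sigma_a)
L = sqrt(0.2420721 / 0.0263)
L = 3.0339 cm

3.0339


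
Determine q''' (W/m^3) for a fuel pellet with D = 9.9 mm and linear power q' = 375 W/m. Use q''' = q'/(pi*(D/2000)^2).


r = D / 2 / 1000 = 9.9 / 2 / 1000 = 0.00495 m
q''' = q' / (pi * r^2)
q''' = 375 / (pi * 0.00495^2)
q''' = 4.8716e+06 W/m^3

4.8716e+06


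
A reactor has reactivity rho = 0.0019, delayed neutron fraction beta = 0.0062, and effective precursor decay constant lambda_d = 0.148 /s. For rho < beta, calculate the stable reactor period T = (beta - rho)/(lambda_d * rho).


T = (beta - rho) / (lambda_d * rho)
T = (0.0062 - 0.0019) / (0.148 * 0.0019)
T = 15.292 s

15.292


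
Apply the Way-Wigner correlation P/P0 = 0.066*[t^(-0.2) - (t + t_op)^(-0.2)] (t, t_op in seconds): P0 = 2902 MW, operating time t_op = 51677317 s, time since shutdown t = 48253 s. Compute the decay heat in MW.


P/P0 = 0.066 * [t^(-0.2) - (t + t_op)^(-0.2)]
P/P0 = 0.066 * [48253^(-0.2) - (48253 + 51677317)^(-0.2)]
P/P0 = 0.066 * [0.1156898 - 0.02865886] = 0.005744042
P = 2902 * 0.005744042 = 16.669 MW

16.669


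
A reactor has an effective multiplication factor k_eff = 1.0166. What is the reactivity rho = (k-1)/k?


rho = (k_eff - 1) / k_eff
rho = (1.0166 - 1) / 1.0166
rho = 0.016329

0.016329


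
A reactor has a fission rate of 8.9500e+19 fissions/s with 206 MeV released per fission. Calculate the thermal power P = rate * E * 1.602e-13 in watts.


P = fission_rate * E_MeV * 1.602e-13
P = 8.9500e+19 * 206 * 1.602e-13
P = 2.9536e+09 W

2.9536e+09


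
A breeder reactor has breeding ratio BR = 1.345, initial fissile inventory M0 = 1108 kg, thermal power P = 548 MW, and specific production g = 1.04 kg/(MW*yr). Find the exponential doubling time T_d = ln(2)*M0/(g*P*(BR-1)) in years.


Breeding gain G = BR - 1 = 1.345 - 1 = 0.345
Fissile production rate = g * P * G = 1.04 * 548 * 0.345 = 196.6224 kg/yr
T_d = ln(2) * M0 / (g * P * G)
T_d = ln(2) * 1108 / 196.6224 = 3.9060 yr

3.9060


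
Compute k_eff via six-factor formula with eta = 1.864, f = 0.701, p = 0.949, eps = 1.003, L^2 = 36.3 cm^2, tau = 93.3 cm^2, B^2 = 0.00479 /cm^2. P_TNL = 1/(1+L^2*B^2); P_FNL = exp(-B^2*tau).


k_inf = eta*f*p*eps = 1.864*0.701*0.949*1.003 = 1.243744
P_TNL = 1/(1 + L^2*B^2) = 1/(1 + 36.3*0.00479) = 0.8518780
P_FNL = exp(-B^2*tau) = exp(-0.00479*93.3) = 0.6396034
k_eff = k_inf * P_TNL * P_FNL = 1.243744 * 0.8518780 * 0.6396034
k_eff = 0.67767

0.67767


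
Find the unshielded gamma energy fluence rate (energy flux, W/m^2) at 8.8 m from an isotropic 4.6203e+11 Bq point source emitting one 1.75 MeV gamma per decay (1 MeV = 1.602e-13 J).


psi = A * E * 1.602e-13 / (4*pi*r^2)
psi = 4.6203e+11 * 1.75 * 1.602e-13 / (4*pi*8.8^2)
psi = 1.3311e-04 W/m^2

1.3311e-04


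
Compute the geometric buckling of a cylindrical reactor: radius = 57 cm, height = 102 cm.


B^2 = (2.405/R)^2 + (pi/H)^2
B^2 = (2.405/57)^2 + (pi/102)^2
B^2 = 0.0027289 /cm^2

0.0027289


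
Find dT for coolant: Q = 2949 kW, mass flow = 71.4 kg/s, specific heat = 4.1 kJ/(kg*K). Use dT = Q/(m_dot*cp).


dT = Q / (m_dot * cp)
dT = 2949 / (71.4 * 4.1)
dT = 10.074 C

10.074


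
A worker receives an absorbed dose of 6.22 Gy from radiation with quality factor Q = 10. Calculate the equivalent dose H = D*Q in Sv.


H = D * Q
H = 6.22 * 10
H = 62.200 Sv

62.200


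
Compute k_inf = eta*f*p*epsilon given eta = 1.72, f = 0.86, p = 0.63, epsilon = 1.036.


k_inf = eta * f * p * epsilon
k_inf = 1.72 * 0.86 * 0.63 * 1.036
k_inf = 0.96544

0.96544


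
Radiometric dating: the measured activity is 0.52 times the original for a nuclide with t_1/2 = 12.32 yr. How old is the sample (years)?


lambda = ln(2) / t_half = ln(2) / 12.32 = 0.05626195 /yr
t = -ln(A/A0) / lambda
t = -ln(0.52) / 0.05626195
t = 11.623 yr

11.623


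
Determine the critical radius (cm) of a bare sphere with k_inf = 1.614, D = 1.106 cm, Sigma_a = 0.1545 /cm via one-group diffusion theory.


L^2 = D / Sigma_a = 1.106 / 0.1545 = 7.158576 cm^2
B_m^2 = (k_inf - 1) / L^2 = (1.614 - 1) / 7.158576 = 0.08577125 /cm^2
For a bare sphere: B_g = pi/R, so R_c = pi / sqrt(B_m^2)
R_c = pi / sqrt(0.08577125) = 10.727 cm

10.727


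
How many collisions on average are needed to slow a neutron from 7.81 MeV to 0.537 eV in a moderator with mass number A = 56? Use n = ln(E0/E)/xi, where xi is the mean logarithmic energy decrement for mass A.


xi = 1 + (A-1)^2/(2A)*ln((A-1)/(A+1)) = 0.03529286 (for A = 56)
n = ln(E0/E) / xi
n = ln(7.81e6 / 0.537) / 0.03529286
n = ln(1.454376e+07) / 0.03529286 = 467.31

467.31


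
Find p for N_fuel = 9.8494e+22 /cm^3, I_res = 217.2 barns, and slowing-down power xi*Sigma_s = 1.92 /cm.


p = exp(-N * I * 1e-24 / (xi*Sigma_s))
p = exp(-9.8494e+22 * 217.2 * 1e-24 / 1.92)
p = 1.4489e-05

1.4489e-05


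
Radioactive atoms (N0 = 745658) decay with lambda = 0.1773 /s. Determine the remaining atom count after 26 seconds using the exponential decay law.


N = N0 * exp(-lambda * t)
N = 745658 * exp(-0.1773 * 26)
N = 7422.1

7422.1


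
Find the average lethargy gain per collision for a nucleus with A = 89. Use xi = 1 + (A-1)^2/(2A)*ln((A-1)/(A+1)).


xi = 1 + (A-1)^2/(2A) * ln((A-1)/(A+1))
xi = 1 + (89-1)^2/(2*89) * ln((89-1)/(89 +1))
xi = 0.022305

0.022305


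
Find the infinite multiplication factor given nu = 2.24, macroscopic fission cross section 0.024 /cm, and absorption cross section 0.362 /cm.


k_inf = nu * Sigma_f / Sigma_a
k_inf = 2.24 * 0.024 / 0.362
k_inf = 0.14851

0.14851


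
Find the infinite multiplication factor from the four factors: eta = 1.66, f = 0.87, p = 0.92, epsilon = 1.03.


k_inf = eta * f * p * epsilon
k_inf = 1.66 * 0.87 * 0.92 * 1.03
k_inf = 1.3685

1.3685


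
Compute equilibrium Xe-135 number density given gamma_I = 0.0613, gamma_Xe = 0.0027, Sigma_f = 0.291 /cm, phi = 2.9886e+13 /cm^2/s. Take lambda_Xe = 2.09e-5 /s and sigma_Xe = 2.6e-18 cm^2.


Xe_eq = (gamma_I + gamma_Xe) * Sigma_f * phi / (lambda_Xe + sigma_Xe * phi)
Numerator = (0.0613 + 0.0027) * 0.291 * 2.9886e+13 = 5.565969e+11
Denominator = 2.09e-5 + 2.6e-18 * 2.9886e+13 = 9.860360e-05
Xe_eq = 5.565969e+11 / 9.860360e-05 = 5.6448e+15 /cm^3

5.6448e+15


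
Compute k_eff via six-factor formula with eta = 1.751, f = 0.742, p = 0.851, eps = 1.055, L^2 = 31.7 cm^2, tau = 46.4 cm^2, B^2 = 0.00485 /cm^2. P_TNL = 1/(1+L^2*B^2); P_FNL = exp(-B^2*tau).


k_inf = eta*f*p*eps = 1.751*0.742*0.851*1.055 = 1.166466
P_TNL = 1/(1 + L^2*B^2) = 1/(1 + 31.7*0.00485) = 0.8667427
P_FNL = exp(-B^2*tau) = exp(-0.00485*46.4) = 0.7984843
k_eff = k_inf * P_TNL * P_FNL = 1.166466 * 0.8667427 * 0.7984843
k_eff = 0.80729

0.80729


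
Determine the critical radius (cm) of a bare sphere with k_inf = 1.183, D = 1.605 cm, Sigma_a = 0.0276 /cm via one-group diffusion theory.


L^2 = D / Sigma_a = 1.605 / 0.0276 = 58.15217 cm^2
B_m^2 = (k_inf - 1) / L^2 = (1.183 - 1) / 58.15217 = 0.003146916 /cm^2
For a bare sphere: B_g = pi/R, so R_c = pi / sqrt(B_m^2)
R_c = pi / sqrt(0.003146916) = 56.002 cm

56.002


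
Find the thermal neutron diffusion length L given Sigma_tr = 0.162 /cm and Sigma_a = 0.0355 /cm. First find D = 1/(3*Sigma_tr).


D = 1 / (3 * Sigma_tr) = 1 / (3 * 0.162) = 2.057613 cm
L = sqrt(D / Sigma_a)
L = sqrt(2.057613 / 0.0355)
L = 7.6132 cm

7.6132


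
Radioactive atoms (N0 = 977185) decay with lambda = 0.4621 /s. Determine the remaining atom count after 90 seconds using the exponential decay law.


N = N0 * exp(-lambda * t)
N = 977185 * exp(-0.4621 * 90)
N = 8.4743e-13

8.4743e-13


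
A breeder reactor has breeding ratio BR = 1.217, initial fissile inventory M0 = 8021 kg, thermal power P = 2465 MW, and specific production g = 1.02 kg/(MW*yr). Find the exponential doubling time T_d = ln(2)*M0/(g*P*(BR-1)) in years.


Breeding gain G = BR - 1 = 1.217 - 1 = 0.217
Fissile production rate = g * P * G = 1.02 * 2465 * 0.217 = 545.6031 kg/yr
T_d = ln(2) * M0 / (g * P * G)
T_d = ln(2) * 8021 / 545.6031 = 10.190 yr

10.190


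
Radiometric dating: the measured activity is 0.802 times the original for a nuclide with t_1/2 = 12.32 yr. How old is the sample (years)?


lambda = ln(2) / t_half = ln(2) / 12.32 = 0.05626195 /yr
t = -ln(A/A0) / lambda
t = -ln(0.802) / 0.05626195
t = 3.9218 yr

3.9218


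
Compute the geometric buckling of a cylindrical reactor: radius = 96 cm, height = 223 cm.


B^2 = (2.405/R)^2 + (pi/H)^2
B^2 = (2.405/96)^2 + (pi/223)^2
B^2 = 8.2607e-04 /cm^2

8.2607e-04


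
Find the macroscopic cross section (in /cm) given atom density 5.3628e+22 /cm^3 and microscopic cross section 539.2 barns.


Sigma = N * sigma_barns * 1e-24
Sigma = 5.3628e+22 * 539.2 * 1e-24
Sigma = 28.916 /cm

28.916


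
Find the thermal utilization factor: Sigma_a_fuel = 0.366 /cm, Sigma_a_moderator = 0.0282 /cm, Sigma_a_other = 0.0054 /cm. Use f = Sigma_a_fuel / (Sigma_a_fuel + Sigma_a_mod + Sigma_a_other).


f = Sigma_a_fuel / (Sigma_a_fuel + Sigma_a_mod + Sigma_a_other)
f = 0.366 / (0.366 + 0.0282 + 0.0054)
f = 0.91592

0.91592


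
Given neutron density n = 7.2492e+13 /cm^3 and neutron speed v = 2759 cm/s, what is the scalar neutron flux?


phi = n * v
phi = 7.2492e+13 * 2759
phi = 2.0001e+17 /cm^2/s

2.0001e+17


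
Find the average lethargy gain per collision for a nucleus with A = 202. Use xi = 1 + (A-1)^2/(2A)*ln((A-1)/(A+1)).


xi = 1 + (A-1)^2/(2A) * ln((A-1)/(A+1))
xi = 1 + (202-1)^2/(2*202) * ln((202-1)/(202 +1))
xi = 0.0098684

0.0098684


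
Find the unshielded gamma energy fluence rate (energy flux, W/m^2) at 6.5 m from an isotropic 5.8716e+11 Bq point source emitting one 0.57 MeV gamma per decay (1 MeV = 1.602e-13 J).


psi = A * E * 1.602e-13 / (4*pi*r^2)
psi = 5.8716e+11 * 0.57 * 1.602e-13 / (4*pi*6.5^2)
psi = 1.0099e-04 W/m^2

1.0099e-04


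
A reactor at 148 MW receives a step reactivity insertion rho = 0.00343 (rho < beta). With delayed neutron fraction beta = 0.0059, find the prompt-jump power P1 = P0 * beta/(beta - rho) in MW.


P1/P0 = beta / (beta - rho)
P1/P0 = 0.0059 / (0.0059 - 0.00343) = 2.388664
P1 = 148 * 2.388664 = 353.52 MW

353.52


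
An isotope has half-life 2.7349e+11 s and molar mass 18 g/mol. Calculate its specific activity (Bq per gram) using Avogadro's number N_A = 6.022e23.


lambda = ln(2) / t_half = ln(2) / 2.7349e+11 = 2.534452e-12 /s
SA = lambda * N_A / M
SA = 2.534452e-12 * 6.022e23 / 18
SA = 8.4791e+10 Bq/g

8.4791e+10


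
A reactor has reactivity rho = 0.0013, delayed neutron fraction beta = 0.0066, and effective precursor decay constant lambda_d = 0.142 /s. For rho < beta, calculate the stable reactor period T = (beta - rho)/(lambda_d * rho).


T = (beta - rho) / (lambda_d * rho)
T = (0.0066 - 0.0013) / (0.142 * 0.0013)
T = 28.711 s

28.711


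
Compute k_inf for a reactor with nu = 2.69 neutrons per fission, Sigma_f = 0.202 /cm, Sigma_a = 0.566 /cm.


k_inf = nu * Sigma_f / Sigma_a
k_inf = 2.69 * 0.202 / 0.566
k_inf = 0.96004

0.96004


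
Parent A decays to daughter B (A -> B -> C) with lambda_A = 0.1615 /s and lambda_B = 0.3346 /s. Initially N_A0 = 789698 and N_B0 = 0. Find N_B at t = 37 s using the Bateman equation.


N_B(t) = lambda_A * N_A0 / (lambda_B - lambda_A) * [exp(-lambda_A*t) - exp(-lambda_B*t)]
exp(-0.1615*37) = 0.002540232; exp(-0.3346*37) = 4.200949e-06
N_B = 0.1615 * 789698 / (0.3346 - 0.1615) * (0.002540232 - 4.200949e-06)
N_B = 1868.5

1868.5


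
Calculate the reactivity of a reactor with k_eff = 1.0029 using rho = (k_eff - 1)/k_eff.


rho = (k_eff - 1) / k_eff
rho = (1.0029 - 1) / 1.0029
rho = 0.0028916

0.0028916


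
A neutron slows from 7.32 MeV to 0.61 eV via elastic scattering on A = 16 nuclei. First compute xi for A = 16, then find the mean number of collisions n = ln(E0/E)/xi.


xi = 1 + (A-1)^2/(2A)*ln((A-1)/(A+1)) = 0.1199467 (for A = 16)
n = ln(E0/E) / xi
n = ln(7.32e6 / 0.61) / 0.1199467
n = ln(1.200000e+07) / 0.1199467 = 135.90

135.90


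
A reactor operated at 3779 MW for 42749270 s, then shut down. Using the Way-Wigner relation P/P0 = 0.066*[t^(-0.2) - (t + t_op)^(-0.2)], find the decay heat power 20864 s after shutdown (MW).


P/P0 = 0.066 * [t^(-0.2) - (t + t_op)^(-0.2)]
P/P0 = 0.066 * [20864^(-0.2) - (20864 + 42749270)^(-0.2)]
P/P0 = 0.066 * [0.1368108 - 0.02976952] = 0.007064724
P = 3779 * 0.007064724 = 26.698 MW

26.698
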